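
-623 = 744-1367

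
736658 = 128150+608508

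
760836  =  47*16188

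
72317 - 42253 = 30064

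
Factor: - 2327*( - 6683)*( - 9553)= -148561960573=- 13^1*41^2 * 163^1*179^1*233^1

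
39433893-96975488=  - 57541595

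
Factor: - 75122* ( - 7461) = 2^1*3^2 * 829^1 * 37561^1 = 560485242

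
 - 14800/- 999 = 400/27= 14.81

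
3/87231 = 1/29077 = 0.00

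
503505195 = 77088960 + 426416235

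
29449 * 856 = 25208344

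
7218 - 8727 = -1509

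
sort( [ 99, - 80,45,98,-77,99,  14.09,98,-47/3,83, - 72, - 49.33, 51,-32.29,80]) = [-80 ,- 77, - 72, -49.33 ,-32.29,-47/3,14.09,45,51,80, 83,98, 98,  99, 99]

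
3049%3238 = 3049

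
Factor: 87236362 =2^1*389^1*112129^1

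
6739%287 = 138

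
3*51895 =155685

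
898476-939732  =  -41256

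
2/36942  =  1/18471 = 0.00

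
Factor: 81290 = 2^1*5^1*11^1*739^1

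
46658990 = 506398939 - 459739949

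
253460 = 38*6670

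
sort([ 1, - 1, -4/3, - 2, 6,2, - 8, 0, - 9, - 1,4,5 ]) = [ - 9, - 8,- 2, - 4/3,-1, - 1,0, 1, 2, 4,5,  6]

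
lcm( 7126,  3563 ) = 7126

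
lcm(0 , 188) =0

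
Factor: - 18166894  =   - 2^1*1171^1*7757^1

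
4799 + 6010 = 10809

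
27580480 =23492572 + 4087908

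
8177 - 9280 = -1103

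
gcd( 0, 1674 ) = 1674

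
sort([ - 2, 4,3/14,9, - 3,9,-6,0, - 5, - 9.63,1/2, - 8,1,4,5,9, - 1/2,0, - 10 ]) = [ - 10, - 9.63 , - 8, - 6, - 5,-3, - 2, - 1/2, 0,0, 3/14,1/2, 1, 4,4,5, 9, 9,9 ]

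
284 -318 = - 34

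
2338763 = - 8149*( -287 ) 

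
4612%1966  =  680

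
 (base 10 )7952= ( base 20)jhc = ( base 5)223302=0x1F10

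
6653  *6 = 39918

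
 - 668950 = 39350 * ( - 17 ) 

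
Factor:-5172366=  - 2^1*3^1*862061^1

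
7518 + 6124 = 13642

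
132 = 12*11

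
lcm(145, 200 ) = 5800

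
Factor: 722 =2^1*19^2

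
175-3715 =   -  3540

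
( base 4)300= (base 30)1i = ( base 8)60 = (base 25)1n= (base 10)48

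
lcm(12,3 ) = 12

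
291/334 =291/334 = 0.87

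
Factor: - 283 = -283^1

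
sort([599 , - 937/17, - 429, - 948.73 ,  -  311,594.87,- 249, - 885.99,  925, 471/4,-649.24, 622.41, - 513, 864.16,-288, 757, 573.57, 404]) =[ - 948.73 , - 885.99,-649.24, - 513,-429, - 311, - 288,-249,-937/17,471/4,404, 573.57,594.87,599,622.41, 757,  864.16,925]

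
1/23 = 1/23 = 0.04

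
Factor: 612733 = 11^1*53^1*1051^1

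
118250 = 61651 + 56599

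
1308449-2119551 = -811102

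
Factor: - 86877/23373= - 197/53= - 53^ ( - 1) *197^1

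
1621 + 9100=10721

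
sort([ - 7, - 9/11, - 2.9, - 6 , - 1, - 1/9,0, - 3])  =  [ - 7, -6, - 3, - 2.9, - 1,  -  9/11, - 1/9,0] 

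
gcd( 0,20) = 20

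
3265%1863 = 1402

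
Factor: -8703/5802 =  - 3/2=- 2^(  -  1 )*3^1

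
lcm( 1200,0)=0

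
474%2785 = 474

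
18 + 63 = 81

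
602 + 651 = 1253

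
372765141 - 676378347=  - 303613206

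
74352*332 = 24684864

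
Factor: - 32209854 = -2^1*3^1*5368309^1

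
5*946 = 4730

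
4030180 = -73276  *( - 55 ) 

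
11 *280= 3080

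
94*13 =1222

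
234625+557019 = 791644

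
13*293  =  3809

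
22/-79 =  -22/79 = -0.28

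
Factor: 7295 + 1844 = 13^1*19^1*37^1=9139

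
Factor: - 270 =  - 2^1*3^3*5^1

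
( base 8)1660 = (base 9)1258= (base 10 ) 944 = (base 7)2516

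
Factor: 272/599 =2^4*17^1*599^( - 1 ) 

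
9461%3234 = 2993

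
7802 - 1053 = 6749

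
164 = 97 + 67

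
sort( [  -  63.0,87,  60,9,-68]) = [ - 68, - 63.0,9, 60,87] 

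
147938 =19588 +128350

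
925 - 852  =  73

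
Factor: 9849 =3^1*7^2 * 67^1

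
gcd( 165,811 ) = 1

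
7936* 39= 309504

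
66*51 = 3366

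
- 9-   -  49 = 40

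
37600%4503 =1576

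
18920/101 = 187 + 33/101 = 187.33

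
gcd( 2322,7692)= 6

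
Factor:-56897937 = -3^3*347^1*6073^1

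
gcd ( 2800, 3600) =400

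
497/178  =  2 + 141/178 = 2.79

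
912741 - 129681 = 783060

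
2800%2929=2800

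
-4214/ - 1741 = 4214/1741 = 2.42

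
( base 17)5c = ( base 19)52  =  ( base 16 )61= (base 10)97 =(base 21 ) 4D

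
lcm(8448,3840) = 42240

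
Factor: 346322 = 2^1*43^1*4027^1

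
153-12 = 141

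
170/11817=170/11817 = 0.01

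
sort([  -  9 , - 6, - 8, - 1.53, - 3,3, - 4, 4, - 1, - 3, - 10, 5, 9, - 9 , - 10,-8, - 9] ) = [ - 10, - 10,- 9, - 9, -9, - 8, - 8, - 6, - 4, - 3, - 3 , - 1.53, - 1,  3, 4,5,9]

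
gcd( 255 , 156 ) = 3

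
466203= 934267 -468064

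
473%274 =199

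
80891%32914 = 15063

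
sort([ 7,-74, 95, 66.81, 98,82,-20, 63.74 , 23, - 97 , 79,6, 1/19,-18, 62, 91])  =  [ - 97, - 74,-20, - 18, 1/19, 6, 7,23,62,63.74,66.81, 79, 82, 91,95, 98]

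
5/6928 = 5/6928 = 0.00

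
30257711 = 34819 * 869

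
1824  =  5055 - 3231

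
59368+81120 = 140488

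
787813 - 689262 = 98551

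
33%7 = 5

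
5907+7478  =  13385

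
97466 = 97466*1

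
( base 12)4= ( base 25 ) 4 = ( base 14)4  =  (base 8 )4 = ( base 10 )4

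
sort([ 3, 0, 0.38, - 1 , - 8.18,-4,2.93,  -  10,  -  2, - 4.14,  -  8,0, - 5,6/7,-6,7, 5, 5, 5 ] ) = [ -10, - 8.18,-8 , - 6,-5, - 4.14,-4,- 2, - 1,0,0,0.38, 6/7,2.93, 3 , 5,5,5,7]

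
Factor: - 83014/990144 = -41507/495072 =- 2^( - 5 )*3^ (-4 )  *  191^(  -  1 ) * 41507^1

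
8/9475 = 8/9475 = 0.00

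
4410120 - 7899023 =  - 3488903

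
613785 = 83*7395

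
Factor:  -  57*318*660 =  -  2^3  *3^3*5^1*11^1 *19^1*53^1 = -  11963160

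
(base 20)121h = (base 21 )k0h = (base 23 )GG5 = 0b10001010000101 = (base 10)8837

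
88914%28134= 4512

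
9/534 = 3/178 = 0.02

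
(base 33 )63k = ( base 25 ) ag3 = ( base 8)14775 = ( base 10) 6653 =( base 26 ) 9ln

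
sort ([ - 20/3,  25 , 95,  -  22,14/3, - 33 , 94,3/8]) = [ - 33, - 22, - 20/3,3/8,14/3,25,  94, 95]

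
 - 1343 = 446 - 1789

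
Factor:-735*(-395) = 290325 = 3^1*5^2 * 7^2 * 79^1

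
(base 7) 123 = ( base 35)1V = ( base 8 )102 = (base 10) 66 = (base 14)4A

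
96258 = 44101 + 52157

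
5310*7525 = 39957750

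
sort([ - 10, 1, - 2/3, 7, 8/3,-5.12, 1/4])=[  -  10 ,-5.12, - 2/3, 1/4, 1,8/3, 7] 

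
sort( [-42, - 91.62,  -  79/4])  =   [-91.62, - 42, - 79/4]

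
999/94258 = 999/94258 = 0.01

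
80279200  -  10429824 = 69849376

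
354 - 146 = 208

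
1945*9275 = 18039875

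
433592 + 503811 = 937403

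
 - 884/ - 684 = 1+50/171 = 1.29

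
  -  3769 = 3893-7662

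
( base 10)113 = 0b1110001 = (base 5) 423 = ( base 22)53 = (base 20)5D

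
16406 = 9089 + 7317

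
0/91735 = 0 = 0.00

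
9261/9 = 1029 = 1029.00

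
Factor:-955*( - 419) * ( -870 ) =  - 2^1*3^1* 5^2 * 29^1 * 191^1*419^1 = - 348126150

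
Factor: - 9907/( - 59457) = 3^( - 1)*9907^1 *19819^( - 1)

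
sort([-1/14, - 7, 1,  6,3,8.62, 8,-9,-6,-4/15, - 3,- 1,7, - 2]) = [ - 9, - 7, - 6, - 3, - 2, - 1,-4/15,- 1/14,1,3,6, 7,8, 8.62 ] 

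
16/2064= 1/129 = 0.01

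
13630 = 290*47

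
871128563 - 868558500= 2570063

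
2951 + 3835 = 6786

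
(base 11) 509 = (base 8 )1146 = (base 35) HJ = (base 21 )185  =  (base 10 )614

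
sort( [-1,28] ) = [ -1, 28]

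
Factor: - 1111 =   -  11^1*101^1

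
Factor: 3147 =3^1  *  1049^1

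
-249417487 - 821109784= -1070527271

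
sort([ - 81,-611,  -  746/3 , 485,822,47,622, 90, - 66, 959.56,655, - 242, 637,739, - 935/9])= [-611, - 746/3,-242,  -  935/9,  -  81, - 66 , 47,  90 , 485,622,637, 655,739,822 , 959.56]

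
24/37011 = 8/12337 = 0.00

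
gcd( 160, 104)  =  8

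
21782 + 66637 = 88419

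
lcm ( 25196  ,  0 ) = 0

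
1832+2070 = 3902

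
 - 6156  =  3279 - 9435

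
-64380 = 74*( - 870 )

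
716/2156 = 179/539= 0.33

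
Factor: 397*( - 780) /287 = -309660/287= - 2^2*3^1*5^1*7^( -1)*13^1*41^ (-1)*397^1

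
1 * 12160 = 12160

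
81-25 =56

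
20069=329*61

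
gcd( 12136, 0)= 12136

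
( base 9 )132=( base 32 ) 3E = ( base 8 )156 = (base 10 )110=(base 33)3b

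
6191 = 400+5791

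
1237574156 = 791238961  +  446335195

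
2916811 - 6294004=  - 3377193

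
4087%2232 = 1855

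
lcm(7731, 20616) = 61848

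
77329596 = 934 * 82794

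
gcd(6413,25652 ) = 6413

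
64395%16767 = 14094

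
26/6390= 13/3195= 0.00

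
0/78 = 0 = 0.00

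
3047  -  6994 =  - 3947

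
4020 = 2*2010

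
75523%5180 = 3003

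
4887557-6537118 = - 1649561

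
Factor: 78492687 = 3^1*7^1 * 13^1*317^1*907^1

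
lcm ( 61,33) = 2013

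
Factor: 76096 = 2^6*29^1*41^1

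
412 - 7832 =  - 7420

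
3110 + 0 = 3110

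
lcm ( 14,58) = 406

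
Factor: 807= 3^1*269^1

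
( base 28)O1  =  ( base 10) 673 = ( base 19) 1g8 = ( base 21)1b1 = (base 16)2A1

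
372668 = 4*93167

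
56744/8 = 7093  =  7093.00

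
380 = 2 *190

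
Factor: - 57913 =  - 29^1 * 1997^1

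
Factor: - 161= - 7^1*23^1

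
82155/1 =82155 = 82155.00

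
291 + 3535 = 3826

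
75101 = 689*109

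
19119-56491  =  -37372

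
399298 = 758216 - 358918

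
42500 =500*85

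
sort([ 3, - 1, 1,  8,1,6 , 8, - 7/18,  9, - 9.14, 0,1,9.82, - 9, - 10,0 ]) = [ - 10 , - 9.14, - 9 , - 1, - 7/18, 0, 0, 1,1 , 1, 3, 6,8, 8 , 9, 9.82 ] 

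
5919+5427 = 11346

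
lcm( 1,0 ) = 0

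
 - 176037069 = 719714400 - 895751469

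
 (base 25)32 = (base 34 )29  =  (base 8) 115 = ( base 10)77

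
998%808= 190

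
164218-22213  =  142005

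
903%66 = 45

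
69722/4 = 34861/2 = 17430.50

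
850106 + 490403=1340509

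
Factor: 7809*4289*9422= 2^1*3^1*7^1*19^1*137^1*673^1*4289^1 = 315569171022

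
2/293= 2/293 = 0.01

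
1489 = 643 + 846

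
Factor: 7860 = 2^2* 3^1*5^1*131^1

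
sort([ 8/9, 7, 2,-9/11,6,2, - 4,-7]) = [-7, - 4, - 9/11, 8/9, 2  ,  2, 6,7]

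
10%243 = 10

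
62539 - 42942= 19597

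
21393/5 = 21393/5 = 4278.60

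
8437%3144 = 2149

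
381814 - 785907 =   -  404093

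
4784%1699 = 1386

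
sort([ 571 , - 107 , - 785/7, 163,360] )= [ - 785/7, - 107,163 , 360, 571 ] 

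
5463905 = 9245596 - 3781691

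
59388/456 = 4949/38 = 130.24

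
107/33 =3 + 8/33  =  3.24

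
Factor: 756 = 2^2*3^3*7^1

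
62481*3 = 187443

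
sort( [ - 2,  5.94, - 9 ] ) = [-9,-2,  5.94 ] 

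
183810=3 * 61270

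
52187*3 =156561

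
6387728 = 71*89968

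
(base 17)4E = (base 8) 122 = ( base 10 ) 82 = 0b1010010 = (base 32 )2i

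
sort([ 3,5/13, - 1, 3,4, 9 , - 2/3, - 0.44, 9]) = [ - 1, - 2/3, - 0.44 , 5/13 , 3,3, 4,9,  9]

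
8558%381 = 176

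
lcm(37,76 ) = 2812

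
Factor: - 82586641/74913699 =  - 3^( - 1 )*7^( - 2 )*29^ ( - 1 )*17573^( - 1)*82586641^1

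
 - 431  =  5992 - 6423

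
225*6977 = 1569825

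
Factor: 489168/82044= 2^2*53^ ( - 1)*79^1 = 316/53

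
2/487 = 2/487 = 0.00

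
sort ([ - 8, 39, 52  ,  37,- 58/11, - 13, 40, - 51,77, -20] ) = [ - 51,-20, - 13, - 8, - 58/11,  37,39,40, 52, 77 ]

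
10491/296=35 + 131/296 = 35.44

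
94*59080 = 5553520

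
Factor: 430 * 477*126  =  2^2*3^4*5^1*7^1*43^1*53^1 =25843860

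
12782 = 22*581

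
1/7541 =1/7541 =0.00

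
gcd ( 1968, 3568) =16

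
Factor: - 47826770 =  - 2^1*5^1*4782677^1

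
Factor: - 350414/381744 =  - 727/792= - 2^( - 3 )* 3^(-2 ) * 11^ ( - 1)*727^1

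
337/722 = 337/722 = 0.47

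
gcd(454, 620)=2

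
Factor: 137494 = 2^1*7^2*23^1*61^1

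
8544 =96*89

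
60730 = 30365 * 2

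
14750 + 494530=509280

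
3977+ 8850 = 12827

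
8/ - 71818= - 1 + 35905/35909 = -  0.00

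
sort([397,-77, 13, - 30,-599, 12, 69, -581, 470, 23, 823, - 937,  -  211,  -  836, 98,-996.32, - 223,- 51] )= [-996.32  ,  -  937, - 836, - 599, - 581, - 223, - 211,-77, - 51,  -  30,12 , 13, 23, 69,98, 397, 470,  823 ] 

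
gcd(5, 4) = 1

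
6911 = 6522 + 389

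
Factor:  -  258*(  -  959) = 2^1 * 3^1*7^1*43^1*137^1 = 247422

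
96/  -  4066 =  - 1 + 1985/2033 = - 0.02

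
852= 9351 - 8499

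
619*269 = 166511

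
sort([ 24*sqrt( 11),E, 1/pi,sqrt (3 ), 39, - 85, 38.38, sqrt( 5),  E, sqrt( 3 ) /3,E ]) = [ - 85 , 1/pi, sqrt(3)/3, sqrt(3 ), sqrt( 5), E, E, E, 38.38, 39, 24*sqrt( 11 ) ] 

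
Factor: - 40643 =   -  97^1*419^1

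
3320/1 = 3320 = 3320.00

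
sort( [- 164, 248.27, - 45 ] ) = [ - 164,-45, 248.27 ] 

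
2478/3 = 826 = 826.00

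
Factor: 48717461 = 13^2*17^1*31^1 * 547^1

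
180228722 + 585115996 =765344718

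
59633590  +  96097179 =155730769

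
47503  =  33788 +13715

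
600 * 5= 3000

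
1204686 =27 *44618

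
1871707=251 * 7457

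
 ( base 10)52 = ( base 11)48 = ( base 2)110100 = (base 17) 31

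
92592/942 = 98 + 46/157=98.29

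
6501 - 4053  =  2448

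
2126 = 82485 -80359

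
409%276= 133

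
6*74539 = 447234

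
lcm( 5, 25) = 25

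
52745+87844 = 140589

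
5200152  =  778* 6684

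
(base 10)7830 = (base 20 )JBA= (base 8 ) 17226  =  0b1111010010110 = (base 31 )84I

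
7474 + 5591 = 13065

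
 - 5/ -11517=5/11517 = 0.00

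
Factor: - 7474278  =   - 2^1*3^1*7^1*251^1*709^1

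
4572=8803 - 4231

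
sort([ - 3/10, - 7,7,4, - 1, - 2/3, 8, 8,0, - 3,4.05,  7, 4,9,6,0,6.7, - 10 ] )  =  [ - 10,  -  7, - 3, - 1, - 2/3,-3/10,0,0 , 4,4, 4.05,  6,6.7,  7 , 7,8,8,  9]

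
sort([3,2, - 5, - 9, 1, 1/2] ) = [ - 9, -5, 1/2, 1, 2, 3]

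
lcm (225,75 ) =225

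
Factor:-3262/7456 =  - 7/16 = - 2^(-4 )*7^1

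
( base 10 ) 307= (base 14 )17D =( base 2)100110011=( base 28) ar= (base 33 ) 9a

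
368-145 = 223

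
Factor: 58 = 2^1*29^1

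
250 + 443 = 693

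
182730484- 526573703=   -  343843219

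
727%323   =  81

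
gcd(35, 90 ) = 5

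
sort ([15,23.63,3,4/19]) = [4/19, 3,15 , 23.63 ] 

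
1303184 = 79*16496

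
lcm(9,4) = 36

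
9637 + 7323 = 16960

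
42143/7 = 6020 + 3/7 = 6020.43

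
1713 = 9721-8008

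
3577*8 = 28616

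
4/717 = 4/717 =0.01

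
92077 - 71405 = 20672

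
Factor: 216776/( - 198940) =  - 158/145 = - 2^1 * 5^( - 1 )* 29^ (-1 )*79^1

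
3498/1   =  3498=3498.00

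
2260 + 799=3059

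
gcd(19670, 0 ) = 19670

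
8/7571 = 8/7571  =  0.00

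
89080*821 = 73134680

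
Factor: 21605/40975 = 5^( - 1) * 11^(  -  1 )*29^1  =  29/55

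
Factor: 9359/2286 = 2^ ( - 1)*3^(  -  2 )*7^2*127^(-1 )  *  191^1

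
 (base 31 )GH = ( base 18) 1a9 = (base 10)513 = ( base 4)20001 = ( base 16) 201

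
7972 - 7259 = 713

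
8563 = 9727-1164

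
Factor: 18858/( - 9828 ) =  - 449/234 = - 2^( - 1)*3^( - 2 )*13^( - 1)*449^1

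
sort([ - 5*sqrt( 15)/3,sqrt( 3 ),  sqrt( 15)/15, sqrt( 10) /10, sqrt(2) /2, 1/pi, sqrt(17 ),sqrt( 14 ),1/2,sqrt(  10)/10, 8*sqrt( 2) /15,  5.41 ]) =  [ - 5*sqrt( 15 )/3, sqrt (15)/15, sqrt(10) /10, sqrt(  10) /10,1/pi, 1/2,sqrt(2)/2,8*sqrt (2 ) /15, sqrt(3),  sqrt(14 ), sqrt(17) , 5.41]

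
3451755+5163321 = 8615076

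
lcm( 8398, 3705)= 125970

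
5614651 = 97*57883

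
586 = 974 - 388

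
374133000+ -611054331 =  - 236921331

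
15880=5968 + 9912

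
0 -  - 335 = 335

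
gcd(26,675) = 1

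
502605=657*765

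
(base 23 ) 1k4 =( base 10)993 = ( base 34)t7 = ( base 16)3E1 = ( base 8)1741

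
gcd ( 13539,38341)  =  1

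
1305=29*45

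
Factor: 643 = 643^1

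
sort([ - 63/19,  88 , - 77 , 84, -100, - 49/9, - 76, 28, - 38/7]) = [ - 100,  -  77 ,-76,-49/9, - 38/7, - 63/19, 28,84, 88]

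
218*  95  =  20710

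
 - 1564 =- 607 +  - 957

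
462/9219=22/439 =0.05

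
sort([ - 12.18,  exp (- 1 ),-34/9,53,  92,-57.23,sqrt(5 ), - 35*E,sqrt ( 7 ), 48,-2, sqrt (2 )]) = [ - 35 * E, - 57.23, - 12.18 , - 34/9, - 2,exp( - 1 ),sqrt(2), sqrt( 5), sqrt( 7 ), 48,53,92]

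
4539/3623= 4539/3623 = 1.25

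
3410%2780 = 630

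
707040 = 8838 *80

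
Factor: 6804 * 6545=44532180 =2^2 * 3^5*5^1*7^2*11^1*17^1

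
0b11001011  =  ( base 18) b5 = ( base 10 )203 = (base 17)BG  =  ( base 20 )a3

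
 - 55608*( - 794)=44152752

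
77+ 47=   124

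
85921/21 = 85921/21 = 4091.48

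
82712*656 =54259072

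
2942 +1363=4305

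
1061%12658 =1061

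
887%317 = 253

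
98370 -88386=9984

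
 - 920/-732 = 230/183 = 1.26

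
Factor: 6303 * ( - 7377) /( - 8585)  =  46497231/8585 = 3^2*5^( - 1)*11^1 * 17^(- 1 )*101^( - 1 ) * 191^1*2459^1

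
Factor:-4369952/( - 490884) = 1092488/122721 = 2^3*3^ (-1 )* 17^1*19^(-1 )*29^1* 277^1*2153^(-1 ) 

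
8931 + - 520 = 8411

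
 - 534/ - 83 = 534/83=6.43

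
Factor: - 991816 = -2^3*7^1*89^1*199^1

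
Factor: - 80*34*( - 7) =19040=   2^5*5^1*7^1*17^1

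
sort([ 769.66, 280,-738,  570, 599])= [ - 738,280,  570,599,769.66]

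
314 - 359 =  - 45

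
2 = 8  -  6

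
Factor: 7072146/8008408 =3536073/4004204  =  2^( - 2)*3^2*29^(  -  1)*331^1*1187^1*34519^( - 1)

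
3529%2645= 884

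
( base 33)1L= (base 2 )110110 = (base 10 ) 54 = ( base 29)1P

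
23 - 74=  - 51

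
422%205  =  12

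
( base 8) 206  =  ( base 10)134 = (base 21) 68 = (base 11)112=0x86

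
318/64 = 159/32  =  4.97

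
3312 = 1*3312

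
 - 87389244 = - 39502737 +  - 47886507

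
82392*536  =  44162112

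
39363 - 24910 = 14453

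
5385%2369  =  647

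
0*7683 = 0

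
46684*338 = 15779192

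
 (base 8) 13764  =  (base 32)5VK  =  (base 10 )6132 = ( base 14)2340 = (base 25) 9k7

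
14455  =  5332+9123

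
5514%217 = 89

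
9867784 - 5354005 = 4513779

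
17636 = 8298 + 9338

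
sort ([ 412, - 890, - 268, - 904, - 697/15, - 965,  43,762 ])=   [ - 965, - 904, - 890,-268, - 697/15,43 , 412, 762]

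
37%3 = 1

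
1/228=1/228 = 0.00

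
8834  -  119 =8715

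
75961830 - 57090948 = 18870882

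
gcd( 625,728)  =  1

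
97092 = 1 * 97092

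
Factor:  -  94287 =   -  3^1 * 53^1*593^1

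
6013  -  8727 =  - 2714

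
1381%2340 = 1381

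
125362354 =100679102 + 24683252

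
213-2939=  - 2726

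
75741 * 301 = 22798041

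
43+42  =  85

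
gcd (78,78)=78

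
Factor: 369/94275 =5^( - 2 )*41^1*419^ ( - 1 )  =  41/10475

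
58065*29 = 1683885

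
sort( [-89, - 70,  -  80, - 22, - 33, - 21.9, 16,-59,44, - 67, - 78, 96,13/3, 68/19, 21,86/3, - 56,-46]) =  [ - 89, -80,-78, - 70, - 67, - 59,-56,- 46, - 33, - 22, - 21.9,68/19,13/3,16, 21, 86/3,  44,96] 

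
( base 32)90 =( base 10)288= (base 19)F3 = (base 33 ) 8o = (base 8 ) 440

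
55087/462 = 55087/462= 119.24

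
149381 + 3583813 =3733194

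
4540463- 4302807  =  237656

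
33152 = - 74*(-448)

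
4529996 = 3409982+1120014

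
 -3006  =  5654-8660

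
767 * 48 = 36816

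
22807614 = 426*53539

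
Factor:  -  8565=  - 3^1*5^1*571^1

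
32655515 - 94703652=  - 62048137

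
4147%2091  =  2056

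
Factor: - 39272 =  - 2^3 *4909^1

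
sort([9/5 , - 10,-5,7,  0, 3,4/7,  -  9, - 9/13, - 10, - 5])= [ - 10,-10, - 9, - 5, - 5, -9/13,  0,4/7, 9/5,3,7]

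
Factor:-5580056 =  - 2^3*697507^1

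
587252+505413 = 1092665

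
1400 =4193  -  2793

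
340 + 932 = 1272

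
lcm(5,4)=20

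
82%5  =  2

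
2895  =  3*965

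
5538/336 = 16 + 27/56 = 16.48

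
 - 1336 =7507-8843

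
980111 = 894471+85640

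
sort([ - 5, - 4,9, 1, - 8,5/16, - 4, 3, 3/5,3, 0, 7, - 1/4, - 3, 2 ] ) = [ - 8,-5, - 4,-4, - 3, - 1/4 , 0, 5/16,3/5, 1, 2, 3, 3, 7,9]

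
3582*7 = 25074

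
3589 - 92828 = - 89239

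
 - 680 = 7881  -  8561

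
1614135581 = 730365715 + 883769866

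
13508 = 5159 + 8349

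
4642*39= 181038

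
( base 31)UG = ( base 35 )r1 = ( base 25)1CL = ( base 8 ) 1662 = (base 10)946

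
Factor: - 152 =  - 2^3*19^1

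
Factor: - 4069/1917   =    -  3^( - 3)* 13^1 * 71^(-1 )*313^1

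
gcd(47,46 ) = 1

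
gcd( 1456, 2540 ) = 4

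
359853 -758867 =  -399014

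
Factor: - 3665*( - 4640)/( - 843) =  - 2^5*3^( - 1)*5^2*29^1*281^ ( - 1)*733^1=-17005600/843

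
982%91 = 72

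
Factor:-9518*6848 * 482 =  - 31416405248 = - 2^8*107^1*241^1 * 4759^1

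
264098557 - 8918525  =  255180032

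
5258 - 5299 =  - 41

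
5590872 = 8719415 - 3128543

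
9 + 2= 11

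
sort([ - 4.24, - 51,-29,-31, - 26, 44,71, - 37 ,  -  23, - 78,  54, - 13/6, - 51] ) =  [ - 78  , - 51, - 51, - 37, - 31, - 29, - 26,-23, - 4.24, - 13/6,44,54,71]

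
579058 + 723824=1302882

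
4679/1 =4679 =4679.00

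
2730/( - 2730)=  - 1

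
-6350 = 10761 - 17111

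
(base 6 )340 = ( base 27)4O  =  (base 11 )110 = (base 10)132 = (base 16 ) 84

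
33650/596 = 56 + 137/298 = 56.46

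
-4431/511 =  - 9 + 24/73 = - 8.67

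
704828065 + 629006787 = 1333834852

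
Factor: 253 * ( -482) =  - 121946 =- 2^1*11^1*23^1*241^1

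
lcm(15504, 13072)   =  666672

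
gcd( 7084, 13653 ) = 1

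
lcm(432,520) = 28080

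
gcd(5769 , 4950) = 9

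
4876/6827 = 4876/6827 = 0.71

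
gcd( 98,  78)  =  2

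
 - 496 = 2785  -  3281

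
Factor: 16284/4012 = 69/17=3^1*17^( - 1)*23^1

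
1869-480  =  1389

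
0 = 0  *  43932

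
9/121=9/121 = 0.07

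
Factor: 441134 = 2^1 *367^1 * 601^1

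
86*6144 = 528384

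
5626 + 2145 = 7771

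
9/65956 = 9/65956 = 0.00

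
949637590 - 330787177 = 618850413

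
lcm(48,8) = 48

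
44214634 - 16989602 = 27225032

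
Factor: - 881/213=-3^( - 1) * 71^(-1) * 881^1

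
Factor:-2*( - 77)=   154 =2^1*7^1*11^1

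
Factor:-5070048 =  - 2^5*3^1*52813^1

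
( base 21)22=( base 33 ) 1b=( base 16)2c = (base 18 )28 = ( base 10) 44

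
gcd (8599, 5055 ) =1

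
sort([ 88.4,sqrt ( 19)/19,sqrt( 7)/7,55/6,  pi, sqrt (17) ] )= [ sqrt (19 )/19,sqrt( 7 )/7,pi , sqrt (17 ),55/6,  88.4]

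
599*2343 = 1403457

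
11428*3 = 34284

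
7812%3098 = 1616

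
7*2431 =17017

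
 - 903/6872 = - 1 + 5969/6872 = - 0.13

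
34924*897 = 31326828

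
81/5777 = 81/5777 =0.01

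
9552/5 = 1910 + 2/5 = 1910.40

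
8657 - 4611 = 4046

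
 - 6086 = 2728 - 8814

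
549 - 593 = -44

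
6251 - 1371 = 4880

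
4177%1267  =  376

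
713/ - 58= - 713/58 = - 12.29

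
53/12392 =53/12392=0.00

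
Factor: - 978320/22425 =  - 195664/4485=- 2^4 * 3^( - 1)*5^( - 1)* 7^1*13^( - 1)*23^( -1 ) * 1747^1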